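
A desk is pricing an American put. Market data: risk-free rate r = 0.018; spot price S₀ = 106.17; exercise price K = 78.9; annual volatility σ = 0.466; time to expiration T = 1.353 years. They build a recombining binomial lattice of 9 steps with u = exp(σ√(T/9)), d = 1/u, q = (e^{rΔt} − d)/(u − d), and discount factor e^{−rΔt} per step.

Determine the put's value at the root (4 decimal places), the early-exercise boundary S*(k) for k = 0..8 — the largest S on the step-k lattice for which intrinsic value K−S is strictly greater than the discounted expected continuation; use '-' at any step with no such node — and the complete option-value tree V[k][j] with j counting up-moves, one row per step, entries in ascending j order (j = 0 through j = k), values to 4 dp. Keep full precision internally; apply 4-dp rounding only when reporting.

params: Δt=0.15033 u=1.19803 d=0.83470 q=0.46241 e^(-rΔt)=0.99730
t_9 payoffs: 58.0176 48.9278 35.8813 17.1560 0.0000 0.0000 0.0000 0.0000 0.0000 0.0000
t_8: node(8,0) S=25.0179 payoff=53.8821 vs cont=53.6689 → 53.8821 [stop]  node(8,1) S=35.9077 payoff=42.9923 vs cont=42.7790 → 42.9923 [stop]  node(8,2) S=51.5378 payoff=27.3622 vs cont=27.1490 → 27.3622 [stop]  node(8,3) S=73.9714 payoff=4.9286 vs cont=9.1980 → 9.1980 [wait]  node(8,4) S=106.1700 payoff=0.0000 vs cont=0.0000 → 0.0000 [wait]  node(8,5) S=152.3841 payoff=0.0000 vs cont=0.0000 → 0.0000 [wait]  node(8,6) S=218.7145 payoff=0.0000 vs cont=0.0000 → 0.0000 [wait]  node(8,7) S=313.9175 payoff=0.0000 vs cont=0.0000 → 0.0000 [wait]  node(8,8) S=450.5609 payoff=0.0000 vs cont=0.0000 → 0.0000 [wait]  ⇒ S*(8)=51.5378
t_7: node(7,0) S=29.9722 payoff=48.9278 vs cont=48.7146 → 48.9278 [stop]  node(7,1) S=43.0187 payoff=35.8813 vs cont=35.6681 → 35.8813 [stop]  node(7,2) S=61.7440 payoff=17.1560 vs cont=18.9116 → 18.9116 [wait]  node(7,3) S=88.6202 payoff=0.0000 vs cont=4.9314 → 4.9314 [wait]  node(7,4) S=127.1952 payoff=0.0000 vs cont=0.0000 → 0.0000 [wait]  node(7,5) S=182.5613 payoff=0.0000 vs cont=0.0000 → 0.0000 [wait]  node(7,6) S=262.0273 payoff=0.0000 vs cont=0.0000 → 0.0000 [wait]  node(7,7) S=376.0837 payoff=0.0000 vs cont=0.0000 → 0.0000 [wait]  ⇒ S*(7)=43.0187
t_6: node(6,0) S=35.9077 payoff=42.9923 vs cont=42.7790 → 42.9923 [stop]  node(6,1) S=51.5378 payoff=27.3622 vs cont=27.9586 → 27.9586 [wait]  node(6,2) S=73.9714 payoff=4.9286 vs cont=12.4134 → 12.4134 [wait]  node(6,3) S=106.1700 payoff=0.0000 vs cont=2.6439 → 2.6439 [wait]  node(6,4) S=152.3841 payoff=0.0000 vs cont=0.0000 → 0.0000 [wait]  node(6,5) S=218.7145 payoff=0.0000 vs cont=0.0000 → 0.0000 [wait]  node(6,6) S=313.9175 payoff=0.0000 vs cont=0.0000 → 0.0000 [wait]  ⇒ S*(6)=35.9077
t_5: node(5,0) S=43.0187 payoff=35.8813 vs cont=35.9432 → 35.9432 [wait]  node(5,1) S=61.7440 payoff=17.1560 vs cont=20.7142 → 20.7142 [wait]  node(5,2) S=88.6202 payoff=0.0000 vs cont=7.8745 → 7.8745 [wait]  node(5,3) S=127.1952 payoff=0.0000 vs cont=1.4175 → 1.4175 [wait]  node(5,4) S=182.5613 payoff=0.0000 vs cont=0.0000 → 0.0000 [wait]  node(5,5) S=262.0273 payoff=0.0000 vs cont=0.0000 → 0.0000 [wait]  ⇒ S*(5)=-
t_4: node(4,0) S=51.5378 payoff=27.3622 vs cont=28.8230 → 28.8230 [wait]  node(4,1) S=73.9714 payoff=4.9286 vs cont=14.7371 → 14.7371 [wait]  node(4,2) S=106.1700 payoff=0.0000 vs cont=4.8755 → 4.8755 [wait]  node(4,3) S=152.3841 payoff=0.0000 vs cont=0.7600 → 0.7600 [wait]  node(4,4) S=218.7145 payoff=0.0000 vs cont=0.0000 → 0.0000 [wait]  ⇒ S*(4)=-
t_3: node(3,0) S=61.7440 payoff=17.1560 vs cont=22.2493 → 22.2493 [wait]  node(3,1) S=88.6202 payoff=0.0000 vs cont=10.1495 → 10.1495 [wait]  node(3,2) S=127.1952 payoff=0.0000 vs cont=2.9644 → 2.9644 [wait]  node(3,3) S=182.5613 payoff=0.0000 vs cont=0.4074 → 0.4074 [wait]  ⇒ S*(3)=-
t_2: node(2,0) S=73.9714 payoff=4.9286 vs cont=16.6092 → 16.6092 [wait]  node(2,1) S=106.1700 payoff=0.0000 vs cont=6.8086 → 6.8086 [wait]  node(2,2) S=152.3841 payoff=0.0000 vs cont=1.7772 → 1.7772 [wait]  ⇒ S*(2)=-
t_1: node(1,0) S=88.6202 payoff=0.0000 vs cont=12.0447 → 12.0447 [wait]  node(1,1) S=127.1952 payoff=0.0000 vs cont=4.4699 → 4.4699 [wait]  ⇒ S*(1)=-
t_0: node(0,0) S=106.1700 payoff=0.0000 vs cont=8.5190 → 8.5190 [wait]  ⇒ S*(0)=-

price = 8.5190
boundary = - - - - - - 35.9077 43.0187 51.5378
tree:
8.5190
12.0447 4.4699
16.6092 6.8086 1.7772
22.2493 10.1495 2.9644 0.4074
28.8230 14.7371 4.8755 0.7600 0.0000
35.9432 20.7142 7.8745 1.4175 0.0000 0.0000
42.9923 27.9586 12.4134 2.6439 0.0000 0.0000 0.0000
48.9278 35.8813 18.9116 4.9314 0.0000 0.0000 0.0000 0.0000
53.8821 42.9923 27.3622 9.1980 0.0000 0.0000 0.0000 0.0000 0.0000
58.0176 48.9278 35.8813 17.1560 0.0000 0.0000 0.0000 0.0000 0.0000 0.0000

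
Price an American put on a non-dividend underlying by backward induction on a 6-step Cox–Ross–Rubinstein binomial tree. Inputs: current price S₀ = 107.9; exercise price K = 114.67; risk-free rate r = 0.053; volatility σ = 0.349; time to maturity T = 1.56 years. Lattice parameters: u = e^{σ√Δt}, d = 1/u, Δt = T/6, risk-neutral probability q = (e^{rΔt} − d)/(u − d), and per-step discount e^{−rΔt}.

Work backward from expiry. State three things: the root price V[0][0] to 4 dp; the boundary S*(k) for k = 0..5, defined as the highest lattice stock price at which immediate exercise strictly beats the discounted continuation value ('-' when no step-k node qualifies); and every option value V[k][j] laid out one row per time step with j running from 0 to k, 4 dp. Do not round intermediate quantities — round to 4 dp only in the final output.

Δt=0.26000, u=1.19477, d=0.83698, q=0.49441, disc=e^(-rΔt)=0.98631
k=6 terminal: V=max(K-S,0) → 77.5754 61.7182 39.0823 6.7700 0.0000 0.0000 0.0000
k=5: j=0 S=44.3196 intr=70.3504 cont=68.7811 V=70.3504[EX]; j=1 S=63.2653 intr=51.4047 cont=49.8354 V=51.4047[EX]; j=2 S=90.3101 intr=24.3599 cont=22.7906 V=24.3599[EX]; j=3 S=128.9160 intr=0.0000 cont=3.3760 V=3.3760[hold]; j=4 S=184.0251 intr=0.0000 cont=0.0000 V=0.0000[hold]; j=5 S=262.6924 intr=0.0000 cont=0.0000 V=0.0000[hold]  S*(5)=90.3101
k=4: j=0 S=52.9518 intr=61.7182 cont=60.1489 V=61.7182[EX]; j=1 S=75.5877 intr=39.0823 cont=37.5130 V=39.0823[EX]; j=2 S=107.9000 intr=6.7700 cont=13.7939 V=13.7939[hold]; j=3 S=154.0252 intr=0.0000 cont=1.6835 V=1.6835[hold]; j=4 S=219.8681 intr=0.0000 cont=0.0000 V=0.0000[hold]  S*(4)=75.5877
k=3: j=0 S=63.2653 intr=51.4047 cont=49.8354 V=51.4047[EX]; j=1 S=90.3101 intr=24.3599 cont=26.2158 V=26.2158[hold]; j=2 S=128.9160 intr=0.0000 cont=7.6996 V=7.6996[hold]; j=3 S=184.0251 intr=0.0000 cont=0.8395 V=0.8395[hold]  S*(3)=63.2653
k=2: j=0 S=75.5877 intr=39.0823 cont=38.4180 V=39.0823[EX]; j=1 S=107.9000 intr=6.7700 cont=16.8277 V=16.8277[hold]; j=2 S=154.0252 intr=0.0000 cont=4.2490 V=4.2490[hold]  S*(2)=75.5877
k=1: j=0 S=90.3101 intr=24.3599 cont=27.6952 V=27.6952[hold]; j=1 S=128.9160 intr=0.0000 cont=10.4635 V=10.4635[hold]  S*(1)=-
k=0: j=0 S=107.9000 intr=6.7700 cont=18.9132 V=18.9132[hold]  S*(0)=-

price = 18.9132
boundary = - - 75.5877 63.2653 75.5877 90.3101
tree:
18.9132
27.6952 10.4635
39.0823 16.8277 4.2490
51.4047 26.2158 7.6996 0.8395
61.7182 39.0823 13.7939 1.6835 0.0000
70.3504 51.4047 24.3599 3.3760 0.0000 0.0000
77.5754 61.7182 39.0823 6.7700 0.0000 0.0000 0.0000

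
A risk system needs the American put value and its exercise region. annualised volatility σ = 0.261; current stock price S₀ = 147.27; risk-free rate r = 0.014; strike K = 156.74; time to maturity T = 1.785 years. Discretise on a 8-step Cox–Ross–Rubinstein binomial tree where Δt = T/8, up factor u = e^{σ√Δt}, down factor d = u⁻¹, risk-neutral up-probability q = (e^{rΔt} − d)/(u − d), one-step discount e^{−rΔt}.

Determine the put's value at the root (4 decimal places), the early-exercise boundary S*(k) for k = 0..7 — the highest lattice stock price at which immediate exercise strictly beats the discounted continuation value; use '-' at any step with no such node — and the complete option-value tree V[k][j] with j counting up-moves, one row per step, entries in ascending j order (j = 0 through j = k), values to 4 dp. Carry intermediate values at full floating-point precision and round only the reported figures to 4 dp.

price = 24.5774
boundary = - - - 101.7388 89.9382 101.7388 115.0878 130.1882
tree:
24.5774
33.1998 15.4659
43.4794 22.3624 8.1510
55.0012 31.3732 12.8189 3.1849
66.8018 42.4501 19.6665 5.5393 0.6740
77.2337 55.0012 29.2304 9.5108 1.3049 0.0000
86.4556 66.8018 41.6522 16.0639 2.5264 0.0000 0.0000
94.6078 77.2337 55.0012 26.5518 4.8914 0.0000 0.0000 0.0000
101.8145 86.4556 66.8018 41.6522 9.4700 0.0000 0.0000 0.0000 0.0000

Δt=0.22312, u=1.13121, d=0.88401, q=0.48187, disc=e^(-rΔt)=0.99688
k=8 terminal: V=max(K-S,0) → 101.8145 86.4556 66.8018 41.6522 9.4700 0.0000 0.0000 0.0000 0.0000
k=7: j=0 S=62.1322 intr=94.6078 cont=94.1190 V=94.6078[EX]; j=1 S=79.5063 intr=77.2337 cont=76.7448 V=77.2337[EX]; j=2 S=101.7388 intr=55.0012 cont=54.5123 V=55.0012[EX]; j=3 S=130.1882 intr=26.5518 cont=26.0629 V=26.5518[EX]; j=4 S=166.5930 intr=0.0000 cont=4.8914 V=4.8914[hold]; j=5 S=213.1778 intr=0.0000 cont=0.0000 V=0.0000[hold]; j=6 S=272.7891 intr=0.0000 cont=0.0000 V=0.0000[hold]; j=7 S=349.0696 intr=0.0000 cont=0.0000 V=0.0000[hold]  S*(7)=130.1882
k=6: j=0 S=70.2844 intr=86.4556 cont=85.9667 V=86.4556[EX]; j=1 S=89.9382 intr=66.8018 cont=66.3130 V=66.8018[EX]; j=2 S=115.0878 intr=41.6522 cont=41.1634 V=41.6522[EX]; j=3 S=147.2700 intr=9.4700 cont=16.0639 V=16.0639[hold]; j=4 S=188.4514 intr=0.0000 cont=2.5264 V=2.5264[hold]; j=5 S=241.1484 intr=0.0000 cont=0.0000 V=0.0000[hold]; j=6 S=308.5812 intr=0.0000 cont=0.0000 V=0.0000[hold]  S*(6)=115.0878
k=5: j=0 S=79.5063 intr=77.2337 cont=76.7448 V=77.2337[EX]; j=1 S=101.7388 intr=55.0012 cont=54.5123 V=55.0012[EX]; j=2 S=130.1882 intr=26.5518 cont=29.2304 V=29.2304[hold]; j=3 S=166.5930 intr=0.0000 cont=9.5108 V=9.5108[hold]; j=4 S=213.1778 intr=0.0000 cont=1.3049 V=1.3049[hold]; j=5 S=272.7891 intr=0.0000 cont=0.0000 V=0.0000[hold]  S*(5)=101.7388
k=4: j=0 S=89.9382 intr=66.8018 cont=66.3130 V=66.8018[EX]; j=1 S=115.0878 intr=41.6522 cont=42.4501 V=42.4501[hold]; j=2 S=147.2700 intr=9.4700 cont=19.6665 V=19.6665[hold]; j=3 S=188.4514 intr=0.0000 cont=5.5393 V=5.5393[hold]; j=4 S=241.1484 intr=0.0000 cont=0.6740 V=0.6740[hold]  S*(4)=89.9382
k=3: j=0 S=101.7388 intr=55.0012 cont=54.8956 V=55.0012[EX]; j=1 S=130.1882 intr=26.5518 cont=31.3732 V=31.3732[hold]; j=2 S=166.5930 intr=0.0000 cont=12.8189 V=12.8189[hold]; j=3 S=213.1778 intr=0.0000 cont=3.1849 V=3.1849[hold]  S*(3)=101.7388
k=2: j=0 S=115.0878 intr=41.6522 cont=43.4794 V=43.4794[hold]; j=1 S=147.2700 intr=9.4700 cont=22.3624 V=22.3624[hold]; j=2 S=188.4514 intr=0.0000 cont=8.1510 V=8.1510[hold]  S*(2)=-
k=1: j=0 S=130.1882 intr=26.5518 cont=33.1998 V=33.1998[hold]; j=1 S=166.5930 intr=0.0000 cont=15.4659 V=15.4659[hold]  S*(1)=-
k=0: j=0 S=147.2700 intr=9.4700 cont=24.5774 V=24.5774[hold]  S*(0)=-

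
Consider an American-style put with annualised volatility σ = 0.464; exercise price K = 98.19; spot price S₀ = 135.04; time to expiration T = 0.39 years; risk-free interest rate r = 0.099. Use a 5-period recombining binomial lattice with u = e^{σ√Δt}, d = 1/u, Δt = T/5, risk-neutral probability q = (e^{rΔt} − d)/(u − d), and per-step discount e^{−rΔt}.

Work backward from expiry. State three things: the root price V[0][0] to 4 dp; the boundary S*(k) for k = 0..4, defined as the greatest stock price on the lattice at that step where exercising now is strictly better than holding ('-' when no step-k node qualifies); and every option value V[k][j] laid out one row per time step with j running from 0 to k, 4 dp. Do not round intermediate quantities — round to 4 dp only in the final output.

price = 1.9106
boundary = - - - - 80.4164
tree:
1.9106
3.4245 0.4110
6.0515 0.8242 0.0000
10.4993 1.6529 0.0000 0.0000
17.7736 3.3147 0.0000 0.0000 0.0000
27.5476 6.6472 0.0000 0.0000 0.0000 0.0000

Δt=0.07800, u=1.13836, d=0.87846, q=0.49747, disc=e^(-rΔt)=0.99231
k=5 terminal: V=max(K-S,0) → 27.5476 6.6472 0.0000 0.0000 0.0000 0.0000
k=4: j=0 S=80.4164 intr=17.7736 cont=17.0183 V=17.7736[EX]; j=1 S=104.2086 intr=0.0000 cont=3.3147 V=3.3147[hold]; j=2 S=135.0400 intr=0.0000 cont=0.0000 V=0.0000[hold]; j=3 S=174.9932 intr=0.0000 cont=0.0000 V=0.0000[hold]; j=4 S=226.7671 intr=0.0000 cont=0.0000 V=0.0000[hold]  S*(4)=80.4164
k=3: j=0 S=91.5428 intr=6.6472 cont=10.4993 V=10.4993[hold]; j=1 S=118.6269 intr=0.0000 cont=1.6529 V=1.6529[hold]; j=2 S=153.7241 intr=0.0000 cont=0.0000 V=0.0000[hold]; j=3 S=199.2052 intr=0.0000 cont=0.0000 V=0.0000[hold]  S*(3)=-
k=2: j=0 S=104.2086 intr=0.0000 cont=6.0515 V=6.0515[hold]; j=1 S=135.0400 intr=0.0000 cont=0.8242 V=0.8242[hold]; j=2 S=174.9932 intr=0.0000 cont=0.0000 V=0.0000[hold]  S*(2)=-
k=1: j=0 S=118.6269 intr=0.0000 cont=3.4245 V=3.4245[hold]; j=1 S=153.7241 intr=0.0000 cont=0.4110 V=0.4110[hold]  S*(1)=-
k=0: j=0 S=135.0400 intr=0.0000 cont=1.9106 V=1.9106[hold]  S*(0)=-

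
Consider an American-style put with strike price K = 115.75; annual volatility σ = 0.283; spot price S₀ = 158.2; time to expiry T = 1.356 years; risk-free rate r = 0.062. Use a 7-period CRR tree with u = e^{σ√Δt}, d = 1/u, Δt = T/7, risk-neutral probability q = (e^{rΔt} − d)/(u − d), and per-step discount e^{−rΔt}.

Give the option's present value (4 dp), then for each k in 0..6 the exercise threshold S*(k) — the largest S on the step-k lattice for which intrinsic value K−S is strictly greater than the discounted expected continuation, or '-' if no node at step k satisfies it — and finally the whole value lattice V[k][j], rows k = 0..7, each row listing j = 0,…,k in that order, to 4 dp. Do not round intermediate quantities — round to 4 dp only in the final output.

Δt=0.19371, u=1.13265, d=0.88289, q=0.51728, disc=e^(-rΔt)=0.98806
k=7 terminal: V=max(K-S,0) → 49.5975 30.8838 6.8762 0.0000 0.0000 0.0000 0.0000 0.0000
k=6: j=0 S=74.9274 intr=40.8226 cont=39.4407 V=40.8226[EX]; j=1 S=96.1234 intr=19.6266 cont=18.2447 V=19.6266[EX]; j=2 S=123.3156 intr=0.0000 cont=3.2796 V=3.2796[hold]; j=3 S=158.2000 intr=0.0000 cont=0.0000 V=0.0000[hold]; j=4 S=202.9528 intr=0.0000 cont=0.0000 V=0.0000[hold]; j=5 S=260.3657 intr=0.0000 cont=0.0000 V=0.0000[hold]; j=6 S=334.0199 intr=0.0000 cont=0.0000 V=0.0000[hold]  S*(6)=96.1234
k=5: j=0 S=84.8662 intr=30.8838 cont=29.5019 V=30.8838[EX]; j=1 S=108.8738 intr=6.8762 cont=11.0373 V=11.0373[hold]; j=2 S=139.6729 intr=0.0000 cont=1.5643 V=1.5643[hold]; j=3 S=179.1846 intr=0.0000 cont=0.0000 V=0.0000[hold]; j=4 S=229.8738 intr=0.0000 cont=0.0000 V=0.0000[hold]; j=5 S=294.9022 intr=0.0000 cont=0.0000 V=0.0000[hold]  S*(5)=84.8662
k=4: j=0 S=96.1234 intr=19.6266 cont=20.3715 V=20.3715[hold]; j=1 S=123.3156 intr=0.0000 cont=6.0638 V=6.0638[hold]; j=2 S=158.2000 intr=0.0000 cont=0.7461 V=0.7461[hold]; j=3 S=202.9528 intr=0.0000 cont=0.0000 V=0.0000[hold]; j=4 S=260.3657 intr=0.0000 cont=0.0000 V=0.0000[hold]  S*(4)=-
k=3: j=0 S=108.8738 intr=6.8762 cont=12.8156 V=12.8156[hold]; j=1 S=139.6729 intr=0.0000 cont=3.2735 V=3.2735[hold]; j=2 S=179.1846 intr=0.0000 cont=0.3559 V=0.3559[hold]; j=3 S=229.8738 intr=0.0000 cont=0.0000 V=0.0000[hold]  S*(3)=-
k=2: j=0 S=123.3156 intr=0.0000 cont=7.7856 V=7.7856[hold]; j=1 S=158.2000 intr=0.0000 cont=1.7432 V=1.7432[hold]; j=2 S=202.9528 intr=0.0000 cont=0.1697 V=0.1697[hold]  S*(2)=-
k=1: j=0 S=139.6729 intr=0.0000 cont=4.6044 V=4.6044[hold]; j=1 S=179.1846 intr=0.0000 cont=0.9182 V=0.9182[hold]  S*(1)=-
k=0: j=0 S=158.2000 intr=0.0000 cont=2.6654 V=2.6654[hold]  S*(0)=-

price = 2.6654
boundary = - - - - - 84.8662 96.1234
tree:
2.6654
4.6044 0.9182
7.7856 1.7432 0.1697
12.8156 3.2735 0.3559 0.0000
20.3715 6.0638 0.7461 0.0000 0.0000
30.8838 11.0373 1.5643 0.0000 0.0000 0.0000
40.8226 19.6266 3.2796 0.0000 0.0000 0.0000 0.0000
49.5975 30.8838 6.8762 0.0000 0.0000 0.0000 0.0000 0.0000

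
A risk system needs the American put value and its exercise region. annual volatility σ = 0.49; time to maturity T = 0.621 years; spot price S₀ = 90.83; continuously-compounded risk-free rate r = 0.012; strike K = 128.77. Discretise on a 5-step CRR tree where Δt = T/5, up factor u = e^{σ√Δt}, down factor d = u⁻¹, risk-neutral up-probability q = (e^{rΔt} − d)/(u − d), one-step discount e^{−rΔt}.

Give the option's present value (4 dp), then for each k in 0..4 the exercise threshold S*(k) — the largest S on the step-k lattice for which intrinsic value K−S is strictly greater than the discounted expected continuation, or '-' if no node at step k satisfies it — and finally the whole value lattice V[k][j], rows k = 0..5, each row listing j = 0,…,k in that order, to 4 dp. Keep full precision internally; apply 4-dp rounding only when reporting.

price = 41.9516
boundary = - - 64.3037 76.4245 90.8300
tree:
41.9516
53.0727 29.0966
64.4663 39.9355 16.5298
74.6647 52.3455 25.5685 6.0252
83.2457 64.4663 37.9400 11.2000 0.0000
90.4658 74.6647 52.3455 20.8192 0.0000 0.0000

params: Δt=0.12420 u=1.18849 d=0.84140 q=0.46123 e^(-rΔt)=0.99851
t_5 payoffs: 90.4658 74.6647 52.3455 20.8192 0.0000 0.0000
t_4: node(4,0) S=45.5243 payoff=83.2457 vs cont=83.0539 → 83.2457 [stop]  node(4,1) S=64.3037 payoff=64.4663 vs cont=64.2745 → 64.4663 [stop]  node(4,2) S=90.8300 payoff=37.9400 vs cont=37.7482 → 37.9400 [stop]  node(4,3) S=128.2987 payoff=0.4713 vs cont=11.2000 → 11.2000 [wait]  node(4,4) S=181.2239 payoff=0.0000 vs cont=0.0000 → 0.0000 [wait]  ⇒ S*(4)=90.8300
t_3: node(3,0) S=54.1053 payoff=74.6647 vs cont=74.4729 → 74.6647 [stop]  node(3,1) S=76.4245 payoff=52.3455 vs cont=52.1537 → 52.3455 [stop]  node(3,2) S=107.9508 payoff=20.8192 vs cont=25.5685 → 25.5685 [wait]  node(3,3) S=152.4821 payoff=0.0000 vs cont=6.0252 → 6.0252 [wait]  ⇒ S*(3)=76.4245
t_2: node(2,0) S=64.3037 payoff=64.4663 vs cont=64.2745 → 64.4663 [stop]  node(2,1) S=90.8300 payoff=37.9400 vs cont=39.9355 → 39.9355 [wait]  node(2,2) S=128.2987 payoff=0.4713 vs cont=16.5298 → 16.5298 [wait]  ⇒ S*(2)=64.3037
t_1: node(1,0) S=76.4245 payoff=52.3455 vs cont=53.0727 → 53.0727 [wait]  node(1,1) S=107.9508 payoff=20.8192 vs cont=29.0966 → 29.0966 [wait]  ⇒ S*(1)=-
t_0: node(0,0) S=90.8300 payoff=37.9400 vs cont=41.9516 → 41.9516 [wait]  ⇒ S*(0)=-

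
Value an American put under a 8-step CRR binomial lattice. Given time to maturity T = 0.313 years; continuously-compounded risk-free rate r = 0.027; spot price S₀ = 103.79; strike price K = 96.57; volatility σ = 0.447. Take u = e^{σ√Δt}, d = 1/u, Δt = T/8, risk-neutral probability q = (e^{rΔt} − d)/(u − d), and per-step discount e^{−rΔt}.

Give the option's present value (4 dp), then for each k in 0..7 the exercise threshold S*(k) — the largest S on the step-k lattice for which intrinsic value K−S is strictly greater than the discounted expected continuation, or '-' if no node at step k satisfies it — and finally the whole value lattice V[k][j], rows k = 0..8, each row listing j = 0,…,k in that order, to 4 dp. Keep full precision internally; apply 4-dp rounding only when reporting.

Δt=0.03913, u=1.09244, d=0.91538, q=0.48388, disc=e^(-rΔt)=0.99894
k=8 terminal: V=max(K-S,0) → 45.4060 35.5093 23.6981 9.6024 0.0000 0.0000 0.0000 0.0000 0.0000
k=7: j=0 S=55.8937 intr=40.6763 cont=40.5743 V=40.6763[EX]; j=1 S=66.7054 intr=29.8646 cont=29.7627 V=29.8646[EX]; j=2 S=79.6084 intr=16.9616 cont=16.8597 V=16.9616[EX]; j=3 S=95.0072 intr=1.5628 cont=4.9507 V=4.9507[hold]; j=4 S=113.3847 intr=0.0000 cont=0.0000 V=0.0000[hold]; j=5 S=135.3170 intr=0.0000 cont=0.0000 V=0.0000[hold]; j=6 S=161.4917 intr=0.0000 cont=0.0000 V=0.0000[hold]; j=7 S=192.7294 intr=0.0000 cont=0.0000 V=0.0000[hold]  S*(7)=79.6084
k=6: j=0 S=61.0607 intr=35.5093 cont=35.4073 V=35.5093[EX]; j=1 S=72.8719 intr=23.6981 cont=23.5962 V=23.6981[EX]; j=2 S=86.9676 intr=9.6024 cont=11.1380 V=11.1380[hold]; j=3 S=103.7900 intr=0.0000 cont=2.5525 V=2.5525[hold]; j=4 S=123.8664 intr=0.0000 cont=0.0000 V=0.0000[hold]; j=5 S=147.8261 intr=0.0000 cont=0.0000 V=0.0000[hold]; j=6 S=176.4205 intr=0.0000 cont=0.0000 V=0.0000[hold]  S*(6)=72.8719
k=5: j=0 S=66.7054 intr=29.8646 cont=29.7627 V=29.8646[EX]; j=1 S=79.6084 intr=16.9616 cont=17.6020 V=17.6020[hold]; j=2 S=95.0072 intr=1.5628 cont=6.9763 V=6.9763[hold]; j=3 S=113.3847 intr=0.0000 cont=1.3160 V=1.3160[hold]; j=4 S=135.3170 intr=0.0000 cont=0.0000 V=0.0000[hold]; j=5 S=161.4917 intr=0.0000 cont=0.0000 V=0.0000[hold]  S*(5)=66.7054
k=4: j=0 S=72.8719 intr=23.6981 cont=23.9057 V=23.9057[hold]; j=1 S=86.9676 intr=9.6024 cont=12.4473 V=12.4473[hold]; j=2 S=103.7900 intr=0.0000 cont=4.2329 V=4.2329[hold]; j=3 S=123.8664 intr=0.0000 cont=0.6785 V=0.6785[hold]; j=4 S=147.8261 intr=0.0000 cont=0.0000 V=0.0000[hold]  S*(4)=-
k=3: j=0 S=79.6084 intr=16.9616 cont=18.3418 V=18.3418[hold]; j=1 S=95.0072 intr=1.5628 cont=8.4636 V=8.4636[hold]; j=2 S=113.3847 intr=0.0000 cont=2.5104 V=2.5104[hold]; j=3 S=135.3170 intr=0.0000 cont=0.3498 V=0.3498[hold]  S*(3)=-
k=2: j=0 S=86.9676 intr=9.6024 cont=13.5476 V=13.5476[hold]; j=1 S=103.7900 intr=0.0000 cont=5.5770 V=5.5770[hold]; j=2 S=123.8664 intr=0.0000 cont=1.4634 V=1.4634[hold]  S*(2)=-
k=1: j=0 S=95.0072 intr=1.5628 cont=9.6806 V=9.6806[hold]; j=1 S=113.3847 intr=0.0000 cont=3.5827 V=3.5827[hold]  S*(1)=-
k=0: j=0 S=103.7900 intr=0.0000 cont=6.7229 V=6.7229[hold]  S*(0)=-

price = 6.7229
boundary = - - - - - 66.7054 72.8719 79.6084
tree:
6.7229
9.6806 3.5827
13.5476 5.5770 1.4634
18.3418 8.4636 2.5104 0.3498
23.9057 12.4473 4.2329 0.6785 0.0000
29.8646 17.6020 6.9763 1.3160 0.0000 0.0000
35.5093 23.6981 11.1380 2.5525 0.0000 0.0000 0.0000
40.6763 29.8646 16.9616 4.9507 0.0000 0.0000 0.0000 0.0000
45.4060 35.5093 23.6981 9.6024 0.0000 0.0000 0.0000 0.0000 0.0000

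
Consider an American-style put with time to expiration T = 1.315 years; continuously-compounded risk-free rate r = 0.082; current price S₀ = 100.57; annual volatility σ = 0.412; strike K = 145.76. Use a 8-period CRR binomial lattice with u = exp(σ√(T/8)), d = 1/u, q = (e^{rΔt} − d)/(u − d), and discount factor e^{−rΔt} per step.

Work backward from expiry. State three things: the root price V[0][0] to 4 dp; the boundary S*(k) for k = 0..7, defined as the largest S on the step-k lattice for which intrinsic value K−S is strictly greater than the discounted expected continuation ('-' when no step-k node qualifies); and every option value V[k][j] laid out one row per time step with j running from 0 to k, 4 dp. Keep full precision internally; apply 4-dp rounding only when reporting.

price = 46.1615
boundary = - 85.0991 72.0081 85.0991 100.5700 85.0991 100.5700 118.8535
tree:
46.1615
60.6609 32.8464
73.7519 45.4673 21.0569
84.8291 60.6609 31.4356 11.1999
94.2023 73.7519 45.1900 18.4686 4.2000
102.1335 84.8291 60.6609 29.5296 7.8554 0.6408
108.8447 94.2023 73.7519 45.1900 14.5953 1.2959 0.0000
114.5235 102.1335 84.8291 60.6609 26.9065 2.6205 0.0000 0.0000
119.3287 108.8447 94.2023 73.7519 45.1900 5.2990 0.0000 0.0000 0.0000

Δt=0.16437, u=1.18180, d=0.84617, q=0.49877, disc=e^(-rΔt)=0.98661
k=8 terminal: V=max(K-S,0) → 119.3287 108.8447 94.2023 73.7519 45.1900 5.2990 0.0000 0.0000 0.0000
k=7: j=0 S=31.2365 intr=114.5235 cont=112.5720 V=114.5235[EX]; j=1 S=43.6265 intr=102.1335 cont=100.1820 V=102.1335[EX]; j=2 S=60.9309 intr=84.8291 cont=82.8776 V=84.8291[EX]; j=3 S=85.0991 intr=60.6609 cont=58.7095 V=60.6609[EX]; j=4 S=118.8535 intr=26.9065 cont=24.9550 V=26.9065[EX]; j=5 S=165.9967 intr=0.0000 cont=2.6205 V=2.6205[hold]; j=6 S=231.8391 intr=0.0000 cont=0.0000 V=0.0000[hold]; j=7 S=323.7979 intr=0.0000 cont=0.0000 V=0.0000[hold]  S*(7)=118.8535
k=6: j=0 S=36.9153 intr=108.8447 cont=106.8932 V=108.8447[EX]; j=1 S=51.5577 intr=94.2023 cont=92.2508 V=94.2023[EX]; j=2 S=72.0081 intr=73.7519 cont=71.8005 V=73.7519[EX]; j=3 S=100.5700 intr=45.1900 cont=43.2385 V=45.1900[EX]; j=4 S=140.4610 intr=5.2990 cont=14.5953 V=14.5953[hold]; j=5 S=196.1747 intr=0.0000 cont=1.2959 V=1.2959[hold]; j=6 S=273.9873 intr=0.0000 cont=0.0000 V=0.0000[hold]  S*(6)=100.5700
k=5: j=0 S=43.6265 intr=102.1335 cont=100.1820 V=102.1335[EX]; j=1 S=60.9309 intr=84.8291 cont=82.8776 V=84.8291[EX]; j=2 S=85.0991 intr=60.6609 cont=58.7095 V=60.6609[EX]; j=3 S=118.8535 intr=26.9065 cont=29.5296 V=29.5296[hold]; j=4 S=165.9967 intr=0.0000 cont=7.8554 V=7.8554[hold]; j=5 S=231.8391 intr=0.0000 cont=0.6408 V=0.6408[hold]  S*(5)=85.0991
k=4: j=0 S=51.5577 intr=94.2023 cont=92.2508 V=94.2023[EX]; j=1 S=72.0081 intr=73.7519 cont=71.8005 V=73.7519[EX]; j=2 S=100.5700 intr=45.1900 cont=44.5293 V=45.1900[EX]; j=3 S=140.4610 intr=5.2990 cont=18.4686 V=18.4686[hold]; j=4 S=196.1747 intr=0.0000 cont=4.2000 V=4.2000[hold]  S*(4)=100.5700
k=3: j=0 S=60.9309 intr=84.8291 cont=82.8776 V=84.8291[EX]; j=1 S=85.0991 intr=60.6609 cont=58.7095 V=60.6609[EX]; j=2 S=118.8535 intr=26.9065 cont=31.4356 V=31.4356[hold]; j=3 S=165.9967 intr=0.0000 cont=11.1999 V=11.1999[hold]  S*(3)=85.0991
k=2: j=0 S=72.0081 intr=73.7519 cont=71.8005 V=73.7519[EX]; j=1 S=100.5700 intr=45.1900 cont=45.4673 V=45.4673[hold]; j=2 S=140.4610 intr=5.2990 cont=21.0569 V=21.0569[hold]  S*(2)=72.0081
k=1: j=0 S=85.0991 intr=60.6609 cont=58.8459 V=60.6609[EX]; j=1 S=118.8535 intr=26.9065 cont=32.8464 V=32.8464[hold]  S*(1)=85.0991
k=0: j=0 S=100.5700 intr=45.1900 cont=46.1615 V=46.1615[hold]  S*(0)=-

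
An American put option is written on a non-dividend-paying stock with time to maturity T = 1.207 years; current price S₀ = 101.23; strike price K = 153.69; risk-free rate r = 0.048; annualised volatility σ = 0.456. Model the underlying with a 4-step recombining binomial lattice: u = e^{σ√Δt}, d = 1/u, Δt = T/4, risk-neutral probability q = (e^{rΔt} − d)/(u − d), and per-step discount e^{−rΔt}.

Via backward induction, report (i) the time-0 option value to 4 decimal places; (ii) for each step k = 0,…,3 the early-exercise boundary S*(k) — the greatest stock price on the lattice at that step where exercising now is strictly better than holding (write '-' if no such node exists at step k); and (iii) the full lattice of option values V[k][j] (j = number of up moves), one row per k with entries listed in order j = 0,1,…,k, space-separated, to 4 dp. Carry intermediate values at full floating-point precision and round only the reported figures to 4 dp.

price = 55.1278
boundary = - 78.7995 101.2300 78.7995
tree:
55.1278
74.8905 34.2528
92.3509 52.4600 14.5037
105.9424 74.8905 27.5838 0.0000
116.5223 92.3509 52.4600 0.0000 0.0000

params: Δt=0.30175 u=1.28465 d=0.77842 q=0.46652 e^(-rΔt)=0.98562
t_4 payoffs: 116.5223 92.3509 52.4600 0.0000 0.0000
t_3: node(3,0) S=47.7476 payoff=105.9424 vs cont=103.7324 → 105.9424 [stop]  node(3,1) S=78.7995 payoff=74.8905 vs cont=72.6805 → 74.8905 [stop]  node(3,2) S=130.0455 payoff=23.6445 vs cont=27.5838 → 27.5838 [wait]  node(3,3) S=214.6185 payoff=0.0000 vs cont=0.0000 → 0.0000 [wait]  ⇒ S*(3)=78.7995
t_2: node(2,0) S=61.3391 payoff=92.3509 vs cont=90.1409 → 92.3509 [stop]  node(2,1) S=101.2300 payoff=52.4600 vs cont=52.0613 → 52.4600 [stop]  node(2,2) S=167.0633 payoff=0.0000 vs cont=14.5037 → 14.5037 [wait]  ⇒ S*(2)=101.2300
t_1: node(1,0) S=78.7995 payoff=74.8905 vs cont=72.6805 → 74.8905 [stop]  node(1,1) S=130.0455 payoff=23.6445 vs cont=34.2528 → 34.2528 [wait]  ⇒ S*(1)=78.7995
t_0: node(0,0) S=101.2300 payoff=52.4600 vs cont=55.1278 → 55.1278 [wait]  ⇒ S*(0)=-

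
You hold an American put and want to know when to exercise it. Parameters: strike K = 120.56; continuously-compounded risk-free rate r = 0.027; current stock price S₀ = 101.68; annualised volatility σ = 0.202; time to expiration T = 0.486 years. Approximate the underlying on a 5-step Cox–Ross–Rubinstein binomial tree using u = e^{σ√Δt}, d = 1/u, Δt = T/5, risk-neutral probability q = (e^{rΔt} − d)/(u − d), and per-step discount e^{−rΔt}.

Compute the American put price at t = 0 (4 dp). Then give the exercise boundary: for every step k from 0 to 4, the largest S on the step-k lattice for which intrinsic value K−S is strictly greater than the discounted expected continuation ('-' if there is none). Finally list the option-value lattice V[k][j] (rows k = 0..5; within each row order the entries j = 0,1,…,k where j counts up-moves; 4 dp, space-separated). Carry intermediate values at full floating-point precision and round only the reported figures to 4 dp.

Δt=0.09720, u=1.06500, d=0.93896, q=0.50511, disc=e^(-rΔt)=0.99738
k=5 terminal: V=max(K-S,0) → 46.3467 36.3850 25.0861 12.2705 0.0000 0.0000
k=4: j=0 S=79.0374 intr=41.5226 cont=41.2066 V=41.5226[EX]; j=1 S=89.6467 intr=30.9133 cont=30.5974 V=30.9133[EX]; j=2 S=101.6800 intr=18.8800 cont=18.5640 V=18.8800[EX]; j=3 S=115.3286 intr=5.2314 cont=6.0566 V=6.0566[hold]; j=4 S=130.8092 intr=0.0000 cont=0.0000 V=0.0000[hold]  S*(4)=101.6800
k=3: j=0 S=84.1750 intr=36.3850 cont=36.0690 V=36.3850[EX]; j=1 S=95.4739 intr=25.0861 cont=24.7701 V=25.0861[EX]; j=2 S=108.2895 intr=12.2705 cont=12.3703 V=12.3703[hold]; j=3 S=122.8253 intr=0.0000 cont=2.9895 V=2.9895[hold]  S*(3)=95.4739
k=2: j=0 S=89.6467 intr=30.9133 cont=30.5974 V=30.9133[EX]; j=1 S=101.6800 intr=18.8800 cont=18.6143 V=18.8800[EX]; j=2 S=115.3286 intr=5.2314 cont=7.6120 V=7.6120[hold]  S*(2)=101.6800
k=1: j=0 S=95.4739 intr=25.0861 cont=24.7701 V=25.0861[EX]; j=1 S=108.2895 intr=12.2705 cont=13.1538 V=13.1538[hold]  S*(1)=95.4739
k=0: j=0 S=101.6800 intr=18.8800 cont=19.0090 V=19.0090[hold]  S*(0)=-

price = 19.0090
boundary = - 95.4739 101.6800 95.4739 101.6800
tree:
19.0090
25.0861 13.1538
30.9133 18.8800 7.6120
36.3850 25.0861 12.3703 2.9895
41.5226 30.9133 18.8800 6.0566 0.0000
46.3467 36.3850 25.0861 12.2705 0.0000 0.0000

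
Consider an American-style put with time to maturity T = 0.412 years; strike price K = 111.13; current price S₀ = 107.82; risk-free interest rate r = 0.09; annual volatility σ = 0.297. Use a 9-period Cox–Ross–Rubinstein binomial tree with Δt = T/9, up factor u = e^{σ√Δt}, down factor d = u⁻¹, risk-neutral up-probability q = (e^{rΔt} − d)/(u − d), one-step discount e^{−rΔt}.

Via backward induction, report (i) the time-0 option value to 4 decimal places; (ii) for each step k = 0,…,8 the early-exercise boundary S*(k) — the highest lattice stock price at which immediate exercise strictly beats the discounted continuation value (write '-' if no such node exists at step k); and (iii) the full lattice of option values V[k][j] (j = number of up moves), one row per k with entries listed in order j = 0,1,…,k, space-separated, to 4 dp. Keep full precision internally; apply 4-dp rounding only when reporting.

price = 8.3913
boundary = - - - 89.1060 83.6199 89.1060 94.9521 89.1060 94.9521
tree:
8.3913
11.9481 5.1299
16.4956 7.7880 2.6834
22.0240 11.4540 4.4195 1.0802
27.5101 16.2302 7.0760 1.9688 0.2573
32.6584 22.0240 10.9381 3.5184 0.5344 0.0000
37.4898 27.5101 16.1779 6.1221 1.1101 0.0000 0.0000
42.0237 32.6584 22.0240 10.2525 2.3058 0.0000 0.0000 0.0000
46.2785 37.4898 27.5101 16.1779 4.7894 0.0000 0.0000 0.0000 0.0000
50.2713 42.0237 32.6584 22.0240 9.9483 0.0000 0.0000 0.0000 0.0000 0.0000

params: Δt=0.04578 u=1.06561 d=0.93843 q=0.51658 e^(-rΔt)=0.99589
t_9 payoffs: 50.2713 42.0237 32.6584 22.0240 9.9483 0.0000 0.0000 0.0000 0.0000 0.0000
t_8: node(8,0) S=64.8515 payoff=46.2785 vs cont=45.8216 → 46.2785 [stop]  node(8,1) S=73.6402 payoff=37.4898 vs cont=37.0329 → 37.4898 [stop]  node(8,2) S=83.6199 payoff=27.5101 vs cont=27.0532 → 27.5101 [stop]  node(8,3) S=94.9521 payoff=16.1779 vs cont=15.7210 → 16.1779 [stop]  node(8,4) S=107.8200 payoff=3.3100 vs cont=4.7894 → 4.7894 [wait]  node(8,5) S=122.4318 payoff=0.0000 vs cont=0.0000 → 0.0000 [wait]  node(8,6) S=139.0237 payoff=0.0000 vs cont=0.0000 → 0.0000 [wait]  node(8,7) S=157.8642 payoff=0.0000 vs cont=0.0000 → 0.0000 [wait]  node(8,8) S=179.2580 payoff=0.0000 vs cont=0.0000 → 0.0000 [wait]  ⇒ S*(8)=94.9521
t_7: node(7,0) S=69.1063 payoff=42.0237 vs cont=41.5668 → 42.0237 [stop]  node(7,1) S=78.4716 payoff=32.6584 vs cont=32.2015 → 32.6584 [stop]  node(7,2) S=89.1060 payoff=22.0240 vs cont=21.5670 → 22.0240 [stop]  node(7,3) S=101.1817 payoff=9.9483 vs cont=10.2525 → 10.2525 [wait]  node(7,4) S=114.8938 payoff=0.0000 vs cont=2.3058 → 2.3058 [wait]  node(7,5) S=130.4642 payoff=0.0000 vs cont=0.0000 → 0.0000 [wait]  node(7,6) S=148.1448 payoff=0.0000 vs cont=0.0000 → 0.0000 [wait]  node(7,7) S=168.2213 payoff=0.0000 vs cont=0.0000 → 0.0000 [wait]  ⇒ S*(7)=89.1060
t_6: node(6,0) S=73.6402 payoff=37.4898 vs cont=37.0329 → 37.4898 [stop]  node(6,1) S=83.6199 payoff=27.5101 vs cont=27.0532 → 27.5101 [stop]  node(6,2) S=94.9521 payoff=16.1779 vs cont=15.8775 → 16.1779 [stop]  node(6,3) S=107.8200 payoff=3.3100 vs cont=6.1221 → 6.1221 [wait]  node(6,4) S=122.4318 payoff=0.0000 vs cont=1.1101 → 1.1101 [wait]  node(6,5) S=139.0237 payoff=0.0000 vs cont=0.0000 → 0.0000 [wait]  node(6,6) S=157.8642 payoff=0.0000 vs cont=0.0000 → 0.0000 [wait]  ⇒ S*(6)=94.9521
t_5: node(5,0) S=78.4716 payoff=32.6584 vs cont=32.2015 → 32.6584 [stop]  node(5,1) S=89.1060 payoff=22.0240 vs cont=21.5670 → 22.0240 [stop]  node(5,2) S=101.1817 payoff=9.9483 vs cont=10.9381 → 10.9381 [wait]  node(5,3) S=114.8938 payoff=0.0000 vs cont=3.5184 → 3.5184 [wait]  node(5,4) S=130.4642 payoff=0.0000 vs cont=0.5344 → 0.5344 [wait]  node(5,5) S=148.1448 payoff=0.0000 vs cont=0.0000 → 0.0000 [wait]  ⇒ S*(5)=89.1060
t_4: node(4,0) S=83.6199 payoff=27.5101 vs cont=27.0532 → 27.5101 [stop]  node(4,1) S=94.9521 payoff=16.1779 vs cont=16.2302 → 16.2302 [wait]  node(4,2) S=107.8200 payoff=3.3100 vs cont=7.0760 → 7.0760 [wait]  node(4,3) S=122.4318 payoff=0.0000 vs cont=1.9688 → 1.9688 [wait]  node(4,4) S=139.0237 payoff=0.0000 vs cont=0.2573 → 0.2573 [wait]  ⇒ S*(4)=83.6199
t_3: node(3,0) S=89.1060 payoff=22.0240 vs cont=21.5939 → 22.0240 [stop]  node(3,1) S=101.1817 payoff=9.9483 vs cont=11.4540 → 11.4540 [wait]  node(3,2) S=114.8938 payoff=0.0000 vs cont=4.4195 → 4.4195 [wait]  node(3,3) S=130.4642 payoff=0.0000 vs cont=1.0802 → 1.0802 [wait]  ⇒ S*(3)=89.1060
t_2: node(2,0) S=94.9521 payoff=16.1779 vs cont=16.4956 → 16.4956 [wait]  node(2,1) S=107.8200 payoff=3.3100 vs cont=7.7880 → 7.7880 [wait]  node(2,2) S=122.4318 payoff=0.0000 vs cont=2.6834 → 2.6834 [wait]  ⇒ S*(2)=-
t_1: node(1,0) S=101.1817 payoff=9.9483 vs cont=11.9481 → 11.9481 [wait]  node(1,1) S=114.8938 payoff=0.0000 vs cont=5.1299 → 5.1299 [wait]  ⇒ S*(1)=-
t_0: node(0,0) S=107.8200 payoff=3.3100 vs cont=8.3913 → 8.3913 [wait]  ⇒ S*(0)=-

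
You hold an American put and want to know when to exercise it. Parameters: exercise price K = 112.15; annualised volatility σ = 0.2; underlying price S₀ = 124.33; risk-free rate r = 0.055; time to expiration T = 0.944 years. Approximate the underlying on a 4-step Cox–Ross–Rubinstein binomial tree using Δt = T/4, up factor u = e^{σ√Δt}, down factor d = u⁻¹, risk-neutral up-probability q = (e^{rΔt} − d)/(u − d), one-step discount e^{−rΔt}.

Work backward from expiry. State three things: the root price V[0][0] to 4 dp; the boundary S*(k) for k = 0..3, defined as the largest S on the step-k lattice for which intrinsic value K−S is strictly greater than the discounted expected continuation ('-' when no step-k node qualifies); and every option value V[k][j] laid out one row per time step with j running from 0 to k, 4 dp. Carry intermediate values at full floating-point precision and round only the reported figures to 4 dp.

Δt=0.23600, u=1.10204, d=0.90741, q=0.54286, disc=e^(-rΔt)=0.98710
k=4 terminal: V=max(K-S,0) → 27.8568 9.7773 0.0000 0.0000 0.0000
k=3: j=0 S=92.8941 intr=19.2559 cont=17.8096 V=19.2559[EX]; j=1 S=112.8184 intr=0.0000 cont=4.4120 V=4.4120[hold]; j=2 S=137.0162 intr=0.0000 cont=0.0000 V=0.0000[hold]; j=3 S=166.4040 intr=0.0000 cont=0.0000 V=0.0000[hold]  S*(3)=92.8941
k=2: j=0 S=102.3727 intr=9.7773 cont=11.0534 V=11.0534[hold]; j=1 S=124.3300 intr=0.0000 cont=1.9909 V=1.9909[hold]; j=2 S=150.9968 intr=0.0000 cont=0.0000 V=0.0000[hold]  S*(2)=-
k=1: j=0 S=112.8184 intr=0.0000 cont=6.0547 V=6.0547[hold]; j=1 S=137.0162 intr=0.0000 cont=0.8984 V=0.8984[hold]  S*(1)=-
k=0: j=0 S=124.3300 intr=0.0000 cont=3.2136 V=3.2136[hold]  S*(0)=-

price = 3.2136
boundary = - - - 92.8941
tree:
3.2136
6.0547 0.8984
11.0534 1.9909 0.0000
19.2559 4.4120 0.0000 0.0000
27.8568 9.7773 0.0000 0.0000 0.0000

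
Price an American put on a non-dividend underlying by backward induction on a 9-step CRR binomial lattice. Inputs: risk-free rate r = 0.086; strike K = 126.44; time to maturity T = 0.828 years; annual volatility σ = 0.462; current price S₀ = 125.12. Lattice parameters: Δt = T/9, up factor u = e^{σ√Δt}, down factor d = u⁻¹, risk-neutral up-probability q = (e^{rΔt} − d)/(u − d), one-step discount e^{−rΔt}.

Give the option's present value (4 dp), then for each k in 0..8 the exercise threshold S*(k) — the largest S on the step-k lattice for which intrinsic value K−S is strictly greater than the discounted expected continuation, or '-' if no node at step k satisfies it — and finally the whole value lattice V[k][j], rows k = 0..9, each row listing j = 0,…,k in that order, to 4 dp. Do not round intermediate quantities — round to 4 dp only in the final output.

price = 18.2202
boundary = - - - 82.1773 71.4321 82.1773 71.4321 82.1773 94.5388
tree:
18.2202
25.2351 11.3075
33.9561 16.6825 5.9679
44.2627 23.9153 9.5212 2.4137
55.0079 33.1603 14.8032 4.2486 0.5678
64.3481 44.2627 22.2891 7.3515 1.1294 0.0000
72.4670 55.0079 32.2297 12.4363 2.2465 0.0000 0.0000
79.5243 64.3481 44.2627 20.3876 4.4685 0.0000 0.0000 0.0000
85.6588 72.4670 55.0079 31.9012 8.8884 0.0000 0.0000 0.0000 0.0000
90.9912 79.5243 64.3481 44.2627 17.6802 0.0000 0.0000 0.0000 0.0000 0.0000

params: Δt=0.09200 u=1.15043 d=0.86924 q=0.49327 e^(-rΔt)=0.99212
t_9 payoffs: 90.9912 79.5243 64.3481 44.2627 17.6802 0.0000 0.0000 0.0000 0.0000 0.0000
t_8: node(8,0) S=40.7812 payoff=85.6588 vs cont=84.6624 → 85.6588 [stop]  node(8,1) S=53.9730 payoff=72.4670 vs cont=71.4705 → 72.4670 [stop]  node(8,2) S=71.4321 payoff=55.0079 vs cont=54.0115 → 55.0079 [stop]  node(8,3) S=94.5388 payoff=31.9012 vs cont=30.9048 → 31.9012 [stop]  node(8,4) S=125.1200 payoff=1.3200 vs cont=8.8884 → 8.8884 [wait]  node(8,5) S=165.5936 payoff=0.0000 vs cont=0.0000 → 0.0000 [wait]  node(8,6) S=219.1594 payoff=0.0000 vs cont=0.0000 → 0.0000 [wait]  node(8,7) S=290.0527 payoff=0.0000 vs cont=0.0000 → 0.0000 [wait]  node(8,8) S=383.8783 payoff=0.0000 vs cont=0.0000 → 0.0000 [wait]  ⇒ S*(8)=94.5388
t_7: node(7,0) S=46.9157 payoff=79.5243 vs cont=78.5278 → 79.5243 [stop]  node(7,1) S=62.0919 payoff=64.3481 vs cont=63.3517 → 64.3481 [stop]  node(7,2) S=82.1773 payoff=44.2627 vs cont=43.2663 → 44.2627 [stop]  node(7,3) S=108.7598 payoff=17.6802 vs cont=20.3876 → 20.3876 [wait]  node(7,4) S=143.9412 payoff=0.0000 vs cont=4.4685 → 4.4685 [wait]  node(7,5) S=190.5030 payoff=0.0000 vs cont=0.0000 → 0.0000 [wait]  node(7,6) S=252.1265 payoff=0.0000 vs cont=0.0000 → 0.0000 [wait]  node(7,7) S=333.6839 payoff=0.0000 vs cont=0.0000 → 0.0000 [wait]  ⇒ S*(7)=82.1773
t_6: node(6,0) S=53.9730 payoff=72.4670 vs cont=71.4705 → 72.4670 [stop]  node(6,1) S=71.4321 payoff=55.0079 vs cont=54.0115 → 55.0079 [stop]  node(6,2) S=94.5388 payoff=31.9012 vs cont=32.2297 → 32.2297 [wait]  node(6,3) S=125.1200 payoff=1.3200 vs cont=12.4363 → 12.4363 [wait]  node(6,4) S=165.5936 payoff=0.0000 vs cont=2.2465 → 2.2465 [wait]  node(6,5) S=219.1594 payoff=0.0000 vs cont=0.0000 → 0.0000 [wait]  node(6,6) S=290.0527 payoff=0.0000 vs cont=0.0000 → 0.0000 [wait]  ⇒ S*(6)=71.4321
t_5: node(5,0) S=62.0919 payoff=64.3481 vs cont=63.3517 → 64.3481 [stop]  node(5,1) S=82.1773 payoff=44.2627 vs cont=43.4271 → 44.2627 [stop]  node(5,2) S=108.7598 payoff=17.6802 vs cont=22.2891 → 22.2891 [wait]  node(5,3) S=143.9412 payoff=0.0000 vs cont=7.3515 → 7.3515 [wait]  node(5,4) S=190.5030 payoff=0.0000 vs cont=1.1294 → 1.1294 [wait]  node(5,5) S=252.1265 payoff=0.0000 vs cont=0.0000 → 0.0000 [wait]  ⇒ S*(5)=82.1773
t_4: node(4,0) S=71.4321 payoff=55.0079 vs cont=54.0115 → 55.0079 [stop]  node(4,1) S=94.5388 payoff=31.9012 vs cont=33.1603 → 33.1603 [wait]  node(4,2) S=125.1200 payoff=1.3200 vs cont=14.8032 → 14.8032 [wait]  node(4,3) S=165.5936 payoff=0.0000 vs cont=4.2486 → 4.2486 [wait]  node(4,4) S=219.1594 payoff=0.0000 vs cont=0.5678 → 0.5678 [wait]  ⇒ S*(4)=71.4321
t_3: node(3,0) S=82.1773 payoff=44.2627 vs cont=43.8825 → 44.2627 [stop]  node(3,1) S=108.7598 payoff=17.6802 vs cont=23.9153 → 23.9153 [wait]  node(3,2) S=143.9412 payoff=0.0000 vs cont=9.5212 → 9.5212 [wait]  node(3,3) S=190.5030 payoff=0.0000 vs cont=2.4137 → 2.4137 [wait]  ⇒ S*(3)=82.1773
t_2: node(2,0) S=94.5388 payoff=31.9012 vs cont=33.9561 → 33.9561 [wait]  node(2,1) S=125.1200 payoff=1.3200 vs cont=16.6825 → 16.6825 [wait]  node(2,2) S=165.5936 payoff=0.0000 vs cont=5.9679 → 5.9679 [wait]  ⇒ S*(2)=-
t_1: node(1,0) S=108.7598 payoff=17.6802 vs cont=25.2351 → 25.2351 [wait]  node(1,1) S=143.9412 payoff=0.0000 vs cont=11.3075 → 11.3075 [wait]  ⇒ S*(1)=-
t_0: node(0,0) S=125.1200 payoff=1.3200 vs cont=18.2202 → 18.2202 [wait]  ⇒ S*(0)=-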